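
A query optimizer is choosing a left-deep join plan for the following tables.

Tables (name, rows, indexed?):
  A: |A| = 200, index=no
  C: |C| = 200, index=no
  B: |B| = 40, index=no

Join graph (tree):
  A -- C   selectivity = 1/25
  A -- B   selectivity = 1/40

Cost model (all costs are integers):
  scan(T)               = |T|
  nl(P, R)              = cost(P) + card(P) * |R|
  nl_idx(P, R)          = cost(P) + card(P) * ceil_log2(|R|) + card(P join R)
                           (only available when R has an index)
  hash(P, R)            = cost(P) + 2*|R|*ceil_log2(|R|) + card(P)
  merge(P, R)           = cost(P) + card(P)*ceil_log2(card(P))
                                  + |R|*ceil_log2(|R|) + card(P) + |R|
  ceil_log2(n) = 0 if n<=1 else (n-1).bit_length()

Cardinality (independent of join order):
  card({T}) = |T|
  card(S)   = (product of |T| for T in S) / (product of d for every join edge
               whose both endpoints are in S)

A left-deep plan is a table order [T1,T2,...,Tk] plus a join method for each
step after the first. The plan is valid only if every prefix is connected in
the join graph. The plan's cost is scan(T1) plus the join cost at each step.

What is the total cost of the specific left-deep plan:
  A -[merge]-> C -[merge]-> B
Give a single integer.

23280

step 1: scan A: cost=200, card=200
step 2: join C via merge
    card(P join C) = 200*200/(25) = 1600
    cost = 200 + 200*8 + 200*8 + 200 + 200 = 3800
step 3: join B via merge
    card(P join B) = 1600*40/(40) = 1600
    cost = 3800 + 1600*11 + 40*6 + 1600 + 40 = 23280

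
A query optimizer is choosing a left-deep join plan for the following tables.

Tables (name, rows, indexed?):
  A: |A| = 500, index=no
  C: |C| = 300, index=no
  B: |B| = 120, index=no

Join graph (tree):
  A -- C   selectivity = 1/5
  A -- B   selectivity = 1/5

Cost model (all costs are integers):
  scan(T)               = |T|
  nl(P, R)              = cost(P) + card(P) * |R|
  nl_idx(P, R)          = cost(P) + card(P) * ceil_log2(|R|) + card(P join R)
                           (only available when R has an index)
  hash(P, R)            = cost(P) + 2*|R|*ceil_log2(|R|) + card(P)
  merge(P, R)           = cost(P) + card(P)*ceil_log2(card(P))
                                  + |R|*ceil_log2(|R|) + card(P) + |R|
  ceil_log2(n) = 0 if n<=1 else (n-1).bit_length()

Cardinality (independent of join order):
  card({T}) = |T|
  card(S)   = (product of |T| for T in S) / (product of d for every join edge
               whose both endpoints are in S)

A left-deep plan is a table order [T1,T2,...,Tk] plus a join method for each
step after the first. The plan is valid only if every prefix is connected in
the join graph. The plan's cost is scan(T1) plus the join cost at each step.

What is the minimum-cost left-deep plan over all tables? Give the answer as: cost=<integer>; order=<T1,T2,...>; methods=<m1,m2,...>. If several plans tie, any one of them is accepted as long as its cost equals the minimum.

cost=20080; order=A,B,C; methods=hash,hash

Selinger DP (subsets sized 1..n):
  {A}: scan cost=500, card=500
  {C}: scan cost=300, card=300
  {B}: scan cost=120, card=120
  {AC}: card=30000; try (C,hash)→6400, (A,merge)→8300, (C,merge)→8500, (A,hash)→9600, (A,nl)→150300, (C,nl)→150500; best=6400 via (C,hash)
  {AB}: card=12000; try (B,hash)→2680, (A,merge)→6080, (B,merge)→6460, (A,hash)→9240, (A,nl)→60120, (B,nl)→60500; best=2680 via (B,hash)
  {ABC}: card=720000; try (C,hash)→20080, (B,hash)→38080, (C,merge)→185680, (B,merge)→487360, (C,nl)→3602680, (B,nl)→3606400; best=20080 via (C,hash)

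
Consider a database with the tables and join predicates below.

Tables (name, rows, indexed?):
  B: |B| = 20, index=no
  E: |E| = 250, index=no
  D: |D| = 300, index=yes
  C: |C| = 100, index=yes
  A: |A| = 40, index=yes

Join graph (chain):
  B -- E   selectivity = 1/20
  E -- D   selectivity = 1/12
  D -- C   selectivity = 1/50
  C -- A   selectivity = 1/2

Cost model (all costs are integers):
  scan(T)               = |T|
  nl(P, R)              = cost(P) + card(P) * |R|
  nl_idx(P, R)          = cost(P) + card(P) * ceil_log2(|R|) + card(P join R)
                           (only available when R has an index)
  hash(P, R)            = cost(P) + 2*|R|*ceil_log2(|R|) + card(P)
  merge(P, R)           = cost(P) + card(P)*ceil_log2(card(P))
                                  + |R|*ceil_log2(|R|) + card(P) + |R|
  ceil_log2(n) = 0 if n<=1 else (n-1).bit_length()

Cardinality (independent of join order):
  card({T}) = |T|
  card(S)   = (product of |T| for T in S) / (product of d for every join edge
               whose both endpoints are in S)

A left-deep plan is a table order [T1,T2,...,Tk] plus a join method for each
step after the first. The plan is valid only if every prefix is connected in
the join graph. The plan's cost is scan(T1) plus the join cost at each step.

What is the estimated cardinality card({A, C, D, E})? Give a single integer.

250000

Tables in S: A(40), C(100), D(300), E(250)
Edges inside S: E-D(d=12), D-C(d=50), C-A(d=2)
numerator = 40 * 100 * 300 * 250 = 300000000
denominator = 12 * 50 * 2 = 1200
card(S) = 300000000 / 1200 = 250000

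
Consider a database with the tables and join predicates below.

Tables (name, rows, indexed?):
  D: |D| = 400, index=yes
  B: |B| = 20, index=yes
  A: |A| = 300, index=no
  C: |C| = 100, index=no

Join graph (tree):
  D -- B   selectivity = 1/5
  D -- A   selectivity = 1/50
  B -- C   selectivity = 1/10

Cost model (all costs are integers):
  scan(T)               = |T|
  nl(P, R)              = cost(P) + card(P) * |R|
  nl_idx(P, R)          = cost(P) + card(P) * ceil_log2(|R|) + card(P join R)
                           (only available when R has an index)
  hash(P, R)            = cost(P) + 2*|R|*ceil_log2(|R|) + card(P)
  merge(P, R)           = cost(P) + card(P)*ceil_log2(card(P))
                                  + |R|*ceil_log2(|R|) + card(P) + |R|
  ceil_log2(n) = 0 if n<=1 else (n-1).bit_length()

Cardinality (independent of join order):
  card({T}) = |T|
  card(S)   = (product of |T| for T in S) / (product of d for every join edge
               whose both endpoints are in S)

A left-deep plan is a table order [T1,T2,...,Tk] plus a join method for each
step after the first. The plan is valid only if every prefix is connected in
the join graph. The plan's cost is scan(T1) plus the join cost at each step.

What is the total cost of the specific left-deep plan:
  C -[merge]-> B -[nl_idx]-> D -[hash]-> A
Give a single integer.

40220

step 1: scan C: cost=100, card=100
step 2: join B via merge
    card(P join B) = 100*20/(10) = 200
    cost = 100 + 100*7 + 20*5 + 100 + 20 = 1020
step 3: join D via nl_idx
    card(P join D) = 200*400/(5) = 16000
    cost = 1020 + 200*9 + 16000 = 18820
step 4: join A via hash
    card(P join A) = 16000*300/(50) = 96000
    cost = 18820 + 2*300*9 + 16000 = 40220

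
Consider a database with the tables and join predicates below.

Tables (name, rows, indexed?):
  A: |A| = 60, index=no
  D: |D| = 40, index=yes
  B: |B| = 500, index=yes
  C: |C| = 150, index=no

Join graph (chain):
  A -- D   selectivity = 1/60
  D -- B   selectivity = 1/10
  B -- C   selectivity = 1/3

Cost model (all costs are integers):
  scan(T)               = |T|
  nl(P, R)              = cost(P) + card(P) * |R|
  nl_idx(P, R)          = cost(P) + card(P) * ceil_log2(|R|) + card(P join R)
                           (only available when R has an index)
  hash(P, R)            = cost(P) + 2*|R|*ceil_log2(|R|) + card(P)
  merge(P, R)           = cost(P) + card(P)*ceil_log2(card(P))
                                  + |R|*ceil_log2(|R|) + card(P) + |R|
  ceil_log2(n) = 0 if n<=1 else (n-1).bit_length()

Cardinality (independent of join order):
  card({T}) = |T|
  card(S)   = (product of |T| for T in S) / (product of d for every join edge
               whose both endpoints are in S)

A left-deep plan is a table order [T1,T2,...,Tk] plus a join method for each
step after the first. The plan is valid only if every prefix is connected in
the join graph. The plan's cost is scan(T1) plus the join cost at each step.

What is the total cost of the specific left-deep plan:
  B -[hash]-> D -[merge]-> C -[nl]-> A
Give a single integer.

6026830

step 1: scan B: cost=500, card=500
step 2: join D via hash
    card(P join D) = 500*40/(10) = 2000
    cost = 500 + 2*40*6 + 500 = 1480
step 3: join C via merge
    card(P join C) = 2000*150/(3) = 100000
    cost = 1480 + 2000*11 + 150*8 + 2000 + 150 = 26830
step 4: join A via nl
    card(P join A) = 100000*60/(60) = 100000
    cost = 26830 + 100000*60 = 6026830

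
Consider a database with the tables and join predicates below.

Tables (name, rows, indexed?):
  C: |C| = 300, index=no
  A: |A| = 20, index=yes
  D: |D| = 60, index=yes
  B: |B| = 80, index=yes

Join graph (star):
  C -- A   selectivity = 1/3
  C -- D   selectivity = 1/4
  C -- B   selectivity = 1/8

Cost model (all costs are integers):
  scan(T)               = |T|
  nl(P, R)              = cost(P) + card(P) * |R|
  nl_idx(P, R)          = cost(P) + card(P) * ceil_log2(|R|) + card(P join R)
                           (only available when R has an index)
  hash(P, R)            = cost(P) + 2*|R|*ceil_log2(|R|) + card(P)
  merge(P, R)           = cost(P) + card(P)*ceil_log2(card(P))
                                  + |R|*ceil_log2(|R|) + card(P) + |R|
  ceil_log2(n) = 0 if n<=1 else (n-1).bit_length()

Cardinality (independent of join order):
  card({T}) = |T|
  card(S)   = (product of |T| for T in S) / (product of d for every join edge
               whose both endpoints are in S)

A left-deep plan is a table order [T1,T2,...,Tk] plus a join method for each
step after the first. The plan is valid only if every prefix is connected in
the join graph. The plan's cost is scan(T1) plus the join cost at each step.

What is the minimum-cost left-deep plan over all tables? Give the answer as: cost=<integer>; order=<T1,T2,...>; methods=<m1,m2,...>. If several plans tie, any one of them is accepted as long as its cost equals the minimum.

Selinger DP (subsets sized 1..n):
  {C}: scan cost=300, card=300
  {A}: scan cost=20, card=20
  {D}: scan cost=60, card=60
  {B}: scan cost=80, card=80
  {AC}: card=2000; try (A,hash)→800, (C,merge)→3140, (A,merge)→3420, (A,nl_idx)→3800, (C,hash)→5440, (C,nl)→6020 …(+1); best=800 via (A,hash)
  {CD}: card=4500; try (D,hash)→1320, (C,merge)→3480, (D,merge)→3720, (C,hash)→5520, (D,nl_idx)→6600, (C,nl)→18060 …(+1); best=1320 via (D,hash)
  {BC}: card=3000; try (B,hash)→1720, (C,merge)→3720, (B,merge)→3940, (B,nl_idx)→5400, (C,hash)→5560, (C,nl)→24080 …(+1); best=1720 via (B,hash)
  {ACD}: card=30000; try (D,hash)→3520, (A,hash)→6020, (D,merge)→25220, (D,nl_idx)→42800, (A,nl_idx)→53820, (A,merge)→64440 …(+2); best=3520 via (D,hash)
  {ABC}: card=20000; try (B,hash)→3920, (A,hash)→4920, (B,merge)→25440, (B,nl_idx)→34800, (A,nl_idx)→36720, (A,merge)→40840 …(+2); best=3920 via (B,hash)
  {BCD}: card=45000; try (D,hash)→5440, (B,hash)→6940, (D,merge)→41140, (D,nl_idx)→64720, (B,merge)→64960, (B,nl_idx)→77820 …(+2); best=5440 via (D,hash)
  {ABCD}: card=300000; try (D,hash)→24640, (B,hash)→34640, (A,hash)→50640, (D,merge)→324340, (D,nl_idx)→423920, (B,merge)→484160 …(+6); best=24640 via (D,hash)

cost=24640; order=C,A,B,D; methods=hash,hash,hash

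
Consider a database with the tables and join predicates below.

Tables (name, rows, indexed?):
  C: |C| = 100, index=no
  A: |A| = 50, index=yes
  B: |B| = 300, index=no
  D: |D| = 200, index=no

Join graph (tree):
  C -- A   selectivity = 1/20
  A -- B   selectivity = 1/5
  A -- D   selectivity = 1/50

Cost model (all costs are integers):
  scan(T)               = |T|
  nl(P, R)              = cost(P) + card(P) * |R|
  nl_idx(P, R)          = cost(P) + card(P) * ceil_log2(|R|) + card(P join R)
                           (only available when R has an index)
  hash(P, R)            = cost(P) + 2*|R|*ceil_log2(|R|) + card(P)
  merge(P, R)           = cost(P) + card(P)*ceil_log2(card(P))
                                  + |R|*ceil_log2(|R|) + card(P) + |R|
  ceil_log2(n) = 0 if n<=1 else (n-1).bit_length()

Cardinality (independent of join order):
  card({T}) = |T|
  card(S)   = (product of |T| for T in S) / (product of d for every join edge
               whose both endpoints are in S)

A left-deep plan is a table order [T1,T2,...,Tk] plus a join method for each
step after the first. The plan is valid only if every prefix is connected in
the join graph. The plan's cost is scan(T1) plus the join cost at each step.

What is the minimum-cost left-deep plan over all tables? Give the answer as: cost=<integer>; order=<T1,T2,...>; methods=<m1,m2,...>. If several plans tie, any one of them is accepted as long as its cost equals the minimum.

Selinger DP (subsets sized 1..n):
  {C}: scan cost=100, card=100
  {A}: scan cost=50, card=50
  {B}: scan cost=300, card=300
  {D}: scan cost=200, card=200
  {AC}: card=250; try (A,hash)→800, (A,nl_idx)→950, (C,merge)→1200, (A,merge)→1250, (C,hash)→1500, (C,nl)→5050 …(+1); best=800 via (A,hash)
  {AB}: card=3000; try (A,hash)→1200, (B,merge)→3400, (A,merge)→3650, (A,nl_idx)→5100, (B,hash)→5500, (B,nl)→15050 …(+1); best=1200 via (A,hash)
  {AD}: card=200; try (A,hash)→1000, (A,nl_idx)→1600, (D,merge)→2200, (A,merge)→2350, (D,hash)→3300, (D,nl)→10050 …(+1); best=1000 via (A,hash)
  {ABC}: card=15000; try (C,hash)→5600, (B,merge)→6050, (B,hash)→6450, (C,merge)→41000, (B,nl)→75800, (C,nl)→301200; best=5600 via (C,hash)
  {ACD}: card=1000; try (C,hash)→2600, (C,merge)→3600, (D,hash)→4250, (D,merge)→4850, (C,nl)→21000, (D,nl)→50800; best=2600 via (C,hash)
  {ABD}: card=12000; try (B,merge)→5800, (B,hash)→6600, (D,hash)→7400, (D,merge)→42000, (B,nl)→61000, (D,nl)→601200; best=5800 via (B,merge)
  {ABCD}: card=60000; try (B,hash)→9000, (B,merge)→16600, (C,hash)→19200, (D,hash)→23800, (C,merge)→186600, (D,merge)→232400 …(+3); best=9000 via (B,hash)

cost=9000; order=D,A,C,B; methods=hash,hash,hash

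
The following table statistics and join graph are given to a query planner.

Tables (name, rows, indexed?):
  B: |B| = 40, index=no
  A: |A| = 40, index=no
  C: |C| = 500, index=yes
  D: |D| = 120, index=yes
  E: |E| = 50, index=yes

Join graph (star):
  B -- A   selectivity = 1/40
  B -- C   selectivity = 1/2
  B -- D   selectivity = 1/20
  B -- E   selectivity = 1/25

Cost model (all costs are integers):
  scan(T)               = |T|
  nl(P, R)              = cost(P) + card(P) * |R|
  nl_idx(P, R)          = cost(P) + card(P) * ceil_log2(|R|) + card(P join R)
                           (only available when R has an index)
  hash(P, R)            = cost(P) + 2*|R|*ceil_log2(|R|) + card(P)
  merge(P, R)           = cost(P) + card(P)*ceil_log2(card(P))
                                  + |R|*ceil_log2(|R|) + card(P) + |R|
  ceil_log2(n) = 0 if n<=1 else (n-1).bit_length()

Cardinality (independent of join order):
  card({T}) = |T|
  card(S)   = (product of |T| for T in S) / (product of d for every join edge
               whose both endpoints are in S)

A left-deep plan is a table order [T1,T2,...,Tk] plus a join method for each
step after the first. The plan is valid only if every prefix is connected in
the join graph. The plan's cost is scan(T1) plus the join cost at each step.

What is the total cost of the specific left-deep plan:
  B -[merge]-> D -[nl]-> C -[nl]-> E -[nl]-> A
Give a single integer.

7921280

step 1: scan B: cost=40, card=40
step 2: join D via merge
    card(P join D) = 40*120/(20) = 240
    cost = 40 + 40*6 + 120*7 + 40 + 120 = 1280
step 3: join C via nl
    card(P join C) = 240*500/(2) = 60000
    cost = 1280 + 240*500 = 121280
step 4: join E via nl
    card(P join E) = 60000*50/(25) = 120000
    cost = 121280 + 60000*50 = 3121280
step 5: join A via nl
    card(P join A) = 120000*40/(40) = 120000
    cost = 3121280 + 120000*40 = 7921280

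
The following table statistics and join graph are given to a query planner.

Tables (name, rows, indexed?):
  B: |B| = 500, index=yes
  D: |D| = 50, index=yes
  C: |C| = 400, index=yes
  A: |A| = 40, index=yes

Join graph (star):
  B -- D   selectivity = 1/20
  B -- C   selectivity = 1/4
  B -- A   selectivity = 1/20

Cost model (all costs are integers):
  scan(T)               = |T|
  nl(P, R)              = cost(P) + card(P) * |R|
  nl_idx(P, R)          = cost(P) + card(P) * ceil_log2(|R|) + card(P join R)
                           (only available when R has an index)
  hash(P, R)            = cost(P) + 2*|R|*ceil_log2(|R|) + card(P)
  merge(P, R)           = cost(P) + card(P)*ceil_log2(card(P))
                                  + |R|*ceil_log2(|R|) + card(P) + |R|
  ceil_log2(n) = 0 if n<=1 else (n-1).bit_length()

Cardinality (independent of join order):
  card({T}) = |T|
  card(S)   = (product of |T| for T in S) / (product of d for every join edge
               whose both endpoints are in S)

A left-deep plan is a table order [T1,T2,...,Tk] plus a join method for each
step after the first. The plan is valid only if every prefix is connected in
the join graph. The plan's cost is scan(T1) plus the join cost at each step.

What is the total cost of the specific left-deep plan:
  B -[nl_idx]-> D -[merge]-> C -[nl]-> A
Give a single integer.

5023750

step 1: scan B: cost=500, card=500
step 2: join D via nl_idx
    card(P join D) = 500*50/(20) = 1250
    cost = 500 + 500*6 + 1250 = 4750
step 3: join C via merge
    card(P join C) = 1250*400/(4) = 125000
    cost = 4750 + 1250*11 + 400*9 + 1250 + 400 = 23750
step 4: join A via nl
    card(P join A) = 125000*40/(20) = 250000
    cost = 23750 + 125000*40 = 5023750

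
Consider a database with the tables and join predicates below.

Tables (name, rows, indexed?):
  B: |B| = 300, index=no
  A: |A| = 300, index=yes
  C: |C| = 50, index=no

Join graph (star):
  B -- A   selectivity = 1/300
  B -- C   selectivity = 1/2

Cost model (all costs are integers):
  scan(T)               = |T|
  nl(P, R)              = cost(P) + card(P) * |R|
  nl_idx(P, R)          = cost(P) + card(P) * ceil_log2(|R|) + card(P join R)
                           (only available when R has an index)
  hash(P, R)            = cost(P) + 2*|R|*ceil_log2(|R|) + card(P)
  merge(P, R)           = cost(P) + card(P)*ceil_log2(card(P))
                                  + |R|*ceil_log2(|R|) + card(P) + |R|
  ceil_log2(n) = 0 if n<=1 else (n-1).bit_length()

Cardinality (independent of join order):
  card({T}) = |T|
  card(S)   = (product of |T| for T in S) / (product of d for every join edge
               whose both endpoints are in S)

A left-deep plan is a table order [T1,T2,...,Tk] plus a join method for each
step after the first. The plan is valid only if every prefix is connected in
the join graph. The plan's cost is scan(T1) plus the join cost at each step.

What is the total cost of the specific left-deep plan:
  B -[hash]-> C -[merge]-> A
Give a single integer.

step 1: scan B: cost=300, card=300
step 2: join C via hash
    card(P join C) = 300*50/(2) = 7500
    cost = 300 + 2*50*6 + 300 = 1200
step 3: join A via merge
    card(P join A) = 7500*300/(300) = 7500
    cost = 1200 + 7500*13 + 300*9 + 7500 + 300 = 109200

109200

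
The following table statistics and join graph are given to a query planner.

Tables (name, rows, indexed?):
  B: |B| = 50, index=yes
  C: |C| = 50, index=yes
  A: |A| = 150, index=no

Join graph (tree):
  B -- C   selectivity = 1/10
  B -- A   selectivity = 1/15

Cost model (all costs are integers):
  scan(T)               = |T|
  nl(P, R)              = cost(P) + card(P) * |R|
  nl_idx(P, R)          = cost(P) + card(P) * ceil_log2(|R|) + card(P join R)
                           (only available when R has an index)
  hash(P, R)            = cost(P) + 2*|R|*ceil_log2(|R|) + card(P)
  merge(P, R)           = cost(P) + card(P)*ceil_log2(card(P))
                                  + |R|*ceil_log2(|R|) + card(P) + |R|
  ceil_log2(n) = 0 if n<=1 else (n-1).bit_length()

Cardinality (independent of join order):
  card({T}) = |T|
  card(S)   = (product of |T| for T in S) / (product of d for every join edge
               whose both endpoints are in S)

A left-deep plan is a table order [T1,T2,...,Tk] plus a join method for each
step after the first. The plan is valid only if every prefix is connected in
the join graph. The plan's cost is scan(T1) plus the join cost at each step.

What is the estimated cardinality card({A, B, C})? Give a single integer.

2500

Tables in S: A(150), B(50), C(50)
Edges inside S: B-C(d=10), B-A(d=15)
numerator = 150 * 50 * 50 = 375000
denominator = 10 * 15 = 150
card(S) = 375000 / 150 = 2500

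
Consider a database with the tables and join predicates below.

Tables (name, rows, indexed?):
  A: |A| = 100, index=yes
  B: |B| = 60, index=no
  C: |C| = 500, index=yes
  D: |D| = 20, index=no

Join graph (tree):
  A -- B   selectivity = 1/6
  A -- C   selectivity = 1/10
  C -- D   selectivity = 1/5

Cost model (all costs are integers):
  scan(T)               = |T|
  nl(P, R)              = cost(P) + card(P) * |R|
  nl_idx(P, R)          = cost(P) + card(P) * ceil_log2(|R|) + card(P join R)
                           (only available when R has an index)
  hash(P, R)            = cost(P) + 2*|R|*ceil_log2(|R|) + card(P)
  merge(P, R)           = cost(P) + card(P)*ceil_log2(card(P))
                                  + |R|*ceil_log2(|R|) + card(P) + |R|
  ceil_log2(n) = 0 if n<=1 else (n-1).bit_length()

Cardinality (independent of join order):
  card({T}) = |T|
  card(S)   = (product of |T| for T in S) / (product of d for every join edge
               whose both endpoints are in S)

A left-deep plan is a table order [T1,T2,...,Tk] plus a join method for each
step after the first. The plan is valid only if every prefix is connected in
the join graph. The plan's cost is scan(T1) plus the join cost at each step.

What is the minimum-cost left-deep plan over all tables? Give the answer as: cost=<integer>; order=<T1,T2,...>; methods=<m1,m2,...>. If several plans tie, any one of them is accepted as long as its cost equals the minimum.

cost=25320; order=C,D,A,B; methods=hash,hash,hash

Selinger DP (subsets sized 1..n):
  {A}: scan cost=100, card=100
  {B}: scan cost=60, card=60
  {C}: scan cost=500, card=500
  {D}: scan cost=20, card=20
  {AB}: card=1000; try (B,hash)→920, (A,merge)→1280, (B,merge)→1320, (A,nl_idx)→1480, (A,hash)→1520, (A,nl)→6060 …(+1); best=920 via (B,hash)
  {AC}: card=5000; try (A,hash)→2400, (C,merge)→5900, (C,nl_idx)→6000, (A,merge)→6300, (A,nl_idx)→9000, (C,hash)→9200 …(+2); best=2400 via (A,hash)
  {CD}: card=2000; try (D,hash)→1200, (C,nl_idx)→2200, (C,merge)→5140, (D,merge)→5620, (C,hash)→9040, (C,nl)→10020 …(+1); best=1200 via (D,hash)
  {ABC}: card=50000; try (B,hash)→8120, (C,hash)→10920, (C,merge)→16920, (C,nl_idx)→59920, (B,merge)→72820, (B,nl)→302400 …(+1); best=8120 via (B,hash)
  {ACD}: card=20000; try (A,hash)→4600, (D,hash)→7600, (A,merge)→26000, (A,nl_idx)→35200, (D,merge)→72520, (D,nl)→102400 …(+1); best=4600 via (A,hash)
  {ABCD}: card=200000; try (B,hash)→25320, (D,hash)→58320, (B,merge)→325020, (D,merge)→858240, (D,nl)→1008120, (B,nl)→1204600; best=25320 via (B,hash)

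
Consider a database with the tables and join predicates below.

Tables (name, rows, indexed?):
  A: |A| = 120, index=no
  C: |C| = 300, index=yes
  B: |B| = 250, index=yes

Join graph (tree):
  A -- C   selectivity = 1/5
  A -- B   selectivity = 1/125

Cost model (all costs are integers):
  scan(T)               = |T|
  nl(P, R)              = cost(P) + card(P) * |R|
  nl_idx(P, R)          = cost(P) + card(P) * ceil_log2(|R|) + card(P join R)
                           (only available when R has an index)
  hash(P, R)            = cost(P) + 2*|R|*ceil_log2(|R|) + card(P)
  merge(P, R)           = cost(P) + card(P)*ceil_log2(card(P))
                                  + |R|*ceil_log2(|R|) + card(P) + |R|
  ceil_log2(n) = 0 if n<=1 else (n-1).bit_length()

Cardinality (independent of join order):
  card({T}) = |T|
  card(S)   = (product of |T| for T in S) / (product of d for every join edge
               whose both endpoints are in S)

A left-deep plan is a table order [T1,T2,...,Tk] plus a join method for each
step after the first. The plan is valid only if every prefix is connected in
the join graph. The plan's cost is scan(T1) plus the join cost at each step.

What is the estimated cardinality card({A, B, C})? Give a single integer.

14400

Tables in S: A(120), B(250), C(300)
Edges inside S: A-C(d=5), A-B(d=125)
numerator = 120 * 250 * 300 = 9000000
denominator = 5 * 125 = 625
card(S) = 9000000 / 625 = 14400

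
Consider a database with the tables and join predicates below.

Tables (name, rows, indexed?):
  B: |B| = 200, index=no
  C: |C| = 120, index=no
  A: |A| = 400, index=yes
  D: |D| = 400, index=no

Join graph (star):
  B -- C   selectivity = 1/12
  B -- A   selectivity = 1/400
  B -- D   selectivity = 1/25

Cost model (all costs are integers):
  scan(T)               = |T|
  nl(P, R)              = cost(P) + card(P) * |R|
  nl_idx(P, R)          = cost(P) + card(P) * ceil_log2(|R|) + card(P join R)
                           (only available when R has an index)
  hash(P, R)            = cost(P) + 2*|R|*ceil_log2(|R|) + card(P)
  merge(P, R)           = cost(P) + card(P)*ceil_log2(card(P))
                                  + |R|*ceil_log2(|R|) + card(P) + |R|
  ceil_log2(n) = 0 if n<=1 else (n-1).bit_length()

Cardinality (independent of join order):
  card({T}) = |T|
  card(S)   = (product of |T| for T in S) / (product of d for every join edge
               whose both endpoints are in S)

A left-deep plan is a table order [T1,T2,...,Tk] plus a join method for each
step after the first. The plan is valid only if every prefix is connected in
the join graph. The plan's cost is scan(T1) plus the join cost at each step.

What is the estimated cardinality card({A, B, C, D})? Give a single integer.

Tables in S: A(400), B(200), C(120), D(400)
Edges inside S: B-C(d=12), B-A(d=400), B-D(d=25)
numerator = 400 * 200 * 120 * 400 = 3840000000
denominator = 12 * 400 * 25 = 120000
card(S) = 3840000000 / 120000 = 32000

32000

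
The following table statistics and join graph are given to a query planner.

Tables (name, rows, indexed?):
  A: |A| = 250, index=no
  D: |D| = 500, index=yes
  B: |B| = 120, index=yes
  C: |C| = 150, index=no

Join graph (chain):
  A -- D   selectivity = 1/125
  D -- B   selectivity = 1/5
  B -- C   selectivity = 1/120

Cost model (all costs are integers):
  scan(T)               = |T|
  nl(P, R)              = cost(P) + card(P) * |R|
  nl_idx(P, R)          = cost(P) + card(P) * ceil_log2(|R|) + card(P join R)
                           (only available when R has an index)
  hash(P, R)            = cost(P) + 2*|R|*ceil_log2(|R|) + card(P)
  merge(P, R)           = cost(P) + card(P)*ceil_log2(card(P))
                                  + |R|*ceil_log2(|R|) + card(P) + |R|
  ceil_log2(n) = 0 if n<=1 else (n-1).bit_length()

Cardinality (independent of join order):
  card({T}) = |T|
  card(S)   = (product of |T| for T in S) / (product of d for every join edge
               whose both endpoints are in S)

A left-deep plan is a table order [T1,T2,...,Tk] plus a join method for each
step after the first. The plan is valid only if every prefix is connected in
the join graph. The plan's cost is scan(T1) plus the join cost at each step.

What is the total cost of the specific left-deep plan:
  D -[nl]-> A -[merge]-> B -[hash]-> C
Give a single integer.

step 1: scan D: cost=500, card=500
step 2: join A via nl
    card(P join A) = 500*250/(125) = 1000
    cost = 500 + 500*250 = 125500
step 3: join B via merge
    card(P join B) = 1000*120/(5) = 24000
    cost = 125500 + 1000*10 + 120*7 + 1000 + 120 = 137460
step 4: join C via hash
    card(P join C) = 24000*150/(120) = 30000
    cost = 137460 + 2*150*8 + 24000 = 163860

163860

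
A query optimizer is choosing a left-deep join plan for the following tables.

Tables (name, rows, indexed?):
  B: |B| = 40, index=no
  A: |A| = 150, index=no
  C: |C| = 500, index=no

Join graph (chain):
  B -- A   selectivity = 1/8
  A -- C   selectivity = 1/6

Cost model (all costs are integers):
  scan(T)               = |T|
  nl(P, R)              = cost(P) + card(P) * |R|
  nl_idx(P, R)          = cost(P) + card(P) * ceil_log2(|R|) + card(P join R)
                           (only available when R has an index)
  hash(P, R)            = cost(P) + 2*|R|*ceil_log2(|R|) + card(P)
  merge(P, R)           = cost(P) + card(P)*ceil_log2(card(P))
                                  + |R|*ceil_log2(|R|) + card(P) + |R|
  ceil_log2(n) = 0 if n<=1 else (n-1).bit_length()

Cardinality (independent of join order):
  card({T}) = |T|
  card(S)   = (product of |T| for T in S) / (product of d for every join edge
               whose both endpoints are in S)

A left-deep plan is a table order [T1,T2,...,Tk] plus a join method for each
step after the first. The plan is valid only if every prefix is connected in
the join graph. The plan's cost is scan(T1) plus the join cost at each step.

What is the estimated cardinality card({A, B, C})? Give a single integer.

Tables in S: A(150), B(40), C(500)
Edges inside S: B-A(d=8), A-C(d=6)
numerator = 150 * 40 * 500 = 3000000
denominator = 8 * 6 = 48
card(S) = 3000000 / 48 = 62500

62500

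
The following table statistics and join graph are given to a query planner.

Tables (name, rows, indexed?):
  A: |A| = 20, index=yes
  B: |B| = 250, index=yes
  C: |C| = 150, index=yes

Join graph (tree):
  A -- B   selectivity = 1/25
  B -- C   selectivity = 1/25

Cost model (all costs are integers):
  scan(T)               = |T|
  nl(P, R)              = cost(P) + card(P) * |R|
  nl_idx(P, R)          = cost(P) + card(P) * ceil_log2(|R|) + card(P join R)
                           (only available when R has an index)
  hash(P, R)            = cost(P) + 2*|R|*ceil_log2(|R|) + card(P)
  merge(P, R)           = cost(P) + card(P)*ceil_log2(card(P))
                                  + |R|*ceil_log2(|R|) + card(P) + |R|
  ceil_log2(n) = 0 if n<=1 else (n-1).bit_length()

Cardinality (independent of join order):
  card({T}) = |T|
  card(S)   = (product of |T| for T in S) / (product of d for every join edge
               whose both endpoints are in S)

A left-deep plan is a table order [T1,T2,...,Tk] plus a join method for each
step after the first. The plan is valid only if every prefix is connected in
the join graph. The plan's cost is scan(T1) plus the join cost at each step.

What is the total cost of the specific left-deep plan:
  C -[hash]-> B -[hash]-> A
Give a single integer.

step 1: scan C: cost=150, card=150
step 2: join B via hash
    card(P join B) = 150*250/(25) = 1500
    cost = 150 + 2*250*8 + 150 = 4300
step 3: join A via hash
    card(P join A) = 1500*20/(25) = 1200
    cost = 4300 + 2*20*5 + 1500 = 6000

6000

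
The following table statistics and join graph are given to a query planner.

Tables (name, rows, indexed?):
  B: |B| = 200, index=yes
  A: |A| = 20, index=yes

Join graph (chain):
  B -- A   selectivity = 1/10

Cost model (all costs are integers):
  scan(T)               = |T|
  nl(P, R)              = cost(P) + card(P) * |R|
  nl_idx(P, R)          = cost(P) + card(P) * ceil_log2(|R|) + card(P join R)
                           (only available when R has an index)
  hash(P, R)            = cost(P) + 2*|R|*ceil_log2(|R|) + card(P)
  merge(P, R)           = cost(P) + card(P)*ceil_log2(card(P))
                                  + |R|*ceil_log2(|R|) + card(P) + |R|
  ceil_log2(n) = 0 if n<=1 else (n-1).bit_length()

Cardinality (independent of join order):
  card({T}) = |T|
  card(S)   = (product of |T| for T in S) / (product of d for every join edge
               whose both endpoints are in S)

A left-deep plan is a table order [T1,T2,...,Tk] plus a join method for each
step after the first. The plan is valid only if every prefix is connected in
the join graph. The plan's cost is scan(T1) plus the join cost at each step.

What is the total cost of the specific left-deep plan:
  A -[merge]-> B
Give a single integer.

step 1: scan A: cost=20, card=20
step 2: join B via merge
    card(P join B) = 20*200/(10) = 400
    cost = 20 + 20*5 + 200*8 + 20 + 200 = 1940

1940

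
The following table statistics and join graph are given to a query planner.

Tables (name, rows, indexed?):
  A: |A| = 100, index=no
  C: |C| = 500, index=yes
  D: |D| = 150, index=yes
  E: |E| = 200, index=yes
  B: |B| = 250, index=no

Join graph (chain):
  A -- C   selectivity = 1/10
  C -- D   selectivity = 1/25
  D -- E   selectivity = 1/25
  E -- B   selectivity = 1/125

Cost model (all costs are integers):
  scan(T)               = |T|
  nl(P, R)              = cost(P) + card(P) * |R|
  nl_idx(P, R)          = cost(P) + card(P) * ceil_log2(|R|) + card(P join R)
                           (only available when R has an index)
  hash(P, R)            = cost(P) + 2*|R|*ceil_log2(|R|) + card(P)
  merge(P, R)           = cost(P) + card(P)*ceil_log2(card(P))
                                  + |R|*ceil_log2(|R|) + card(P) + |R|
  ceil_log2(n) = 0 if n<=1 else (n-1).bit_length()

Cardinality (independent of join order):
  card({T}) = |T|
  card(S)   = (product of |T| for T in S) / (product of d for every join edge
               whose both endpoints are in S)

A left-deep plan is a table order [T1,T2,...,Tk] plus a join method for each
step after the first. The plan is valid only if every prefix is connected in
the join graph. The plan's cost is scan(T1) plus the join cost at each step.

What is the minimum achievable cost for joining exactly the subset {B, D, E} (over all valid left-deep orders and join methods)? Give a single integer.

5450

Selinger DP over subsets of {B,D,E}:
  {D}: scan cost=150, card=150
  {E}: scan cost=200, card=200
  {B}: scan cost=250, card=250
  {DE}: card=1200; try (E,nl_idx)→2550, (D,hash)→2800, (D,nl_idx)→3000, (E,merge)→3300, (D,merge)→3350, (E,hash)→3500 …(+2); best=2550 via (E,nl_idx)
  {BE}: card=400; try (E,nl_idx)→2650, (E,hash)→3700, (B,merge)→4250, (E,merge)→4300, (B,hash)→4400, (B,nl)→50200 …(+1); best=2650 via (E,nl_idx)
  {BDE}: card=2400; try (D,hash)→5450, (B,hash)→7750, (D,merge)→8000, (D,nl_idx)→8250, (B,merge)→19200, (D,nl)→62650 …(+1); best=5450 via (D,hash)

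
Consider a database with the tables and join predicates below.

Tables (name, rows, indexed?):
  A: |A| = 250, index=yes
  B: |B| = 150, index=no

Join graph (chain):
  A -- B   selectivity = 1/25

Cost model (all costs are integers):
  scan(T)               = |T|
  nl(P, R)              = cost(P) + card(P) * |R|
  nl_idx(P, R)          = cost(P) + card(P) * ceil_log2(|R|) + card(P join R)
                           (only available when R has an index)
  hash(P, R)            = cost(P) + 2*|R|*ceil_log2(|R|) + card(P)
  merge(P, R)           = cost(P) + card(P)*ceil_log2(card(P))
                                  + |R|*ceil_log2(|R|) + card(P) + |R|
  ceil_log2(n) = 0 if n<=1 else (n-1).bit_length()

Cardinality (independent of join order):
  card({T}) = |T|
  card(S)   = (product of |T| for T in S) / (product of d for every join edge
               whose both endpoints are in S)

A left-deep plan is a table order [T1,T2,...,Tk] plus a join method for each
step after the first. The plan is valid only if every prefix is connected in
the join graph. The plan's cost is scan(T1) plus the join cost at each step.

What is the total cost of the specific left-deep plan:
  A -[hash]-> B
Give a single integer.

2900

step 1: scan A: cost=250, card=250
step 2: join B via hash
    card(P join B) = 250*150/(25) = 1500
    cost = 250 + 2*150*8 + 250 = 2900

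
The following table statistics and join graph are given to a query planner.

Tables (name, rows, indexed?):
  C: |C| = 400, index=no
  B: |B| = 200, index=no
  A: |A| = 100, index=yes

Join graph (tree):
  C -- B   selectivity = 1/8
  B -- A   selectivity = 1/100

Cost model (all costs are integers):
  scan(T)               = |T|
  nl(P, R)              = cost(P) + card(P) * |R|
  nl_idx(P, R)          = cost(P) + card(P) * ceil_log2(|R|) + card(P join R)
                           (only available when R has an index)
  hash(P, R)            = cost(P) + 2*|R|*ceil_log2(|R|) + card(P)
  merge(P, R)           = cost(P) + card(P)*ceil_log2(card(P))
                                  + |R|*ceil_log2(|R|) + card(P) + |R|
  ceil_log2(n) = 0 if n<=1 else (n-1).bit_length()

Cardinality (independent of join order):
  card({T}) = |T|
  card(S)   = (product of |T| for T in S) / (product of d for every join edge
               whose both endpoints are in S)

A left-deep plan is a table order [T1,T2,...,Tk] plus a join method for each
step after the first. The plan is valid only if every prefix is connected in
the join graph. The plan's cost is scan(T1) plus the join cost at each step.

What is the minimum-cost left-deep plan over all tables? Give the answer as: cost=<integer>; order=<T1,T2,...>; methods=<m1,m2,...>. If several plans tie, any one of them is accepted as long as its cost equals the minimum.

Selinger DP (subsets sized 1..n):
  {C}: scan cost=400, card=400
  {B}: scan cost=200, card=200
  {A}: scan cost=100, card=100
  {BC}: card=10000; try (B,hash)→4000, (C,merge)→6000, (B,merge)→6200, (C,hash)→7600, (C,nl)→80200, (B,nl)→80400; best=4000 via (B,hash)
  {AB}: card=200; try (A,hash)→1800, (A,nl_idx)→1800, (B,merge)→2700, (A,merge)→2800, (B,hash)→3400, (B,nl)→20100 …(+1); best=1800 via (A,hash)
  {ABC}: card=10000; try (C,merge)→7600, (C,hash)→9200, (A,hash)→15400, (C,nl)→81800, (A,nl_idx)→84000, (A,merge)→154800 …(+1); best=7600 via (C,merge)

cost=7600; order=B,A,C; methods=hash,merge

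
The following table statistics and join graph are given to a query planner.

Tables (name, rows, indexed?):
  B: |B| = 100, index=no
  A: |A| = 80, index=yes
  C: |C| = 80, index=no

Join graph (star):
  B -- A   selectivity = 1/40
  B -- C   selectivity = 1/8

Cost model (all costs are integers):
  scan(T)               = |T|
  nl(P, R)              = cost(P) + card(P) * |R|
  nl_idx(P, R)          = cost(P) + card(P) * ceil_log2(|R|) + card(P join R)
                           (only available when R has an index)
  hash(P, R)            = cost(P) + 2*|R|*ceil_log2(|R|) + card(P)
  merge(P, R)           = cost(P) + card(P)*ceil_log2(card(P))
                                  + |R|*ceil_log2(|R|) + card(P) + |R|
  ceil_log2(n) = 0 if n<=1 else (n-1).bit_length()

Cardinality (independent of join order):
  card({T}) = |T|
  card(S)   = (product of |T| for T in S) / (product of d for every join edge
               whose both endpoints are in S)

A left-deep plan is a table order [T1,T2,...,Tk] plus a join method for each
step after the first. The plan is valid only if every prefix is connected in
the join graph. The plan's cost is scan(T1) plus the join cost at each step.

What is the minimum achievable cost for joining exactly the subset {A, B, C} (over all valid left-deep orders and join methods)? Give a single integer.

2320

Selinger DP over subsets of {A,B,C}:
  {B}: scan cost=100, card=100
  {A}: scan cost=80, card=80
  {C}: scan cost=80, card=80
  {AB}: card=200; try (A,nl_idx)→1000, (A,hash)→1320, (B,merge)→1520, (A,merge)→1540, (B,hash)→1560, (B,nl)→8080 …(+1); best=1000 via (A,nl_idx)
  {BC}: card=1000; try (C,hash)→1320, (B,merge)→1520, (C,merge)→1540, (B,hash)→1560, (B,nl)→8080, (C,nl)→8100; best=1320 via (C,hash)
  {ABC}: card=2000; try (C,hash)→2320, (C,merge)→3440, (A,hash)→3440, (A,nl_idx)→10320, (A,merge)→12960, (C,nl)→17000 …(+1); best=2320 via (C,hash)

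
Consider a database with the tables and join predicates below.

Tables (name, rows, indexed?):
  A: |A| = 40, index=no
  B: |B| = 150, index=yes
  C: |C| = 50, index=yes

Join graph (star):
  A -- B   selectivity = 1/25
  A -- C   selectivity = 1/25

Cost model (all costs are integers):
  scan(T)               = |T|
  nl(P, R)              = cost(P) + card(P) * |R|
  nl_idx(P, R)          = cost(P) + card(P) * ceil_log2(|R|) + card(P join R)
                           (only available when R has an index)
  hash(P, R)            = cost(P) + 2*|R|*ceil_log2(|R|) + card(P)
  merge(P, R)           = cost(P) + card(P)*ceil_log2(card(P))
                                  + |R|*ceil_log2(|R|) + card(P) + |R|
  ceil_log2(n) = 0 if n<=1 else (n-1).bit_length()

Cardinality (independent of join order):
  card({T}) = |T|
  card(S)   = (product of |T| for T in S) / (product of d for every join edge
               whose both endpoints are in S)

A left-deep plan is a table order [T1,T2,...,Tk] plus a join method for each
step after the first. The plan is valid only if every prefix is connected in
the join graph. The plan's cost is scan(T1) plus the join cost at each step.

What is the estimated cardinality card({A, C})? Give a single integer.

Tables in S: A(40), C(50)
Edges inside S: A-C(d=25)
numerator = 40 * 50 = 2000
denominator = 25 = 25
card(S) = 2000 / 25 = 80

80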